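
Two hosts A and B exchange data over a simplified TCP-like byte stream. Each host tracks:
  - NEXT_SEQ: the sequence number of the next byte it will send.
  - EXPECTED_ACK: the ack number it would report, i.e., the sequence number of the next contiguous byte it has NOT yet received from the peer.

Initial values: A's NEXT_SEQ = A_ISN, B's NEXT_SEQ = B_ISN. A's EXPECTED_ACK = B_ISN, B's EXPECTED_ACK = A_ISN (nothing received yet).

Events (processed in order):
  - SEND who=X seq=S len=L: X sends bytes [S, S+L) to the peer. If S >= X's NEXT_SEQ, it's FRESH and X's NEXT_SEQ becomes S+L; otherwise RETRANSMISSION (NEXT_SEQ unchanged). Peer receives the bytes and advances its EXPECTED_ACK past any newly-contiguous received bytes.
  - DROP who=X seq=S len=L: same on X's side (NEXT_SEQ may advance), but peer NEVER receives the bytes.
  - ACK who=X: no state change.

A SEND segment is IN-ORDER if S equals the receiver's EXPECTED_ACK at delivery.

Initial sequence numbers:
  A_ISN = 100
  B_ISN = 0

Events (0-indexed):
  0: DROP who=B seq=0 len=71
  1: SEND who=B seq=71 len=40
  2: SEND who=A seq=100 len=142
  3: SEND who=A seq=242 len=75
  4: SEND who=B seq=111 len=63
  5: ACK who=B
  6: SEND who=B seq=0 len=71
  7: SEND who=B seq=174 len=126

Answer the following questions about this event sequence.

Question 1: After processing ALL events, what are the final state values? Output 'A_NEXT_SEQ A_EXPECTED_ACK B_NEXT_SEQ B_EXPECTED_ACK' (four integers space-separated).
After event 0: A_seq=100 A_ack=0 B_seq=71 B_ack=100
After event 1: A_seq=100 A_ack=0 B_seq=111 B_ack=100
After event 2: A_seq=242 A_ack=0 B_seq=111 B_ack=242
After event 3: A_seq=317 A_ack=0 B_seq=111 B_ack=317
After event 4: A_seq=317 A_ack=0 B_seq=174 B_ack=317
After event 5: A_seq=317 A_ack=0 B_seq=174 B_ack=317
After event 6: A_seq=317 A_ack=174 B_seq=174 B_ack=317
After event 7: A_seq=317 A_ack=300 B_seq=300 B_ack=317

Answer: 317 300 300 317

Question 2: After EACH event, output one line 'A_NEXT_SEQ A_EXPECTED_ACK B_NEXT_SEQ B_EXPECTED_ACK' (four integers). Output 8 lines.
100 0 71 100
100 0 111 100
242 0 111 242
317 0 111 317
317 0 174 317
317 0 174 317
317 174 174 317
317 300 300 317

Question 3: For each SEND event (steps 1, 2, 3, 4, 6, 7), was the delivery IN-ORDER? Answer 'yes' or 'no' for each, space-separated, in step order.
Step 1: SEND seq=71 -> out-of-order
Step 2: SEND seq=100 -> in-order
Step 3: SEND seq=242 -> in-order
Step 4: SEND seq=111 -> out-of-order
Step 6: SEND seq=0 -> in-order
Step 7: SEND seq=174 -> in-order

Answer: no yes yes no yes yes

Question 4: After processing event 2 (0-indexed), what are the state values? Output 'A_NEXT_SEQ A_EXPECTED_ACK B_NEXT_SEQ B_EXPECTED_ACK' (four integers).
After event 0: A_seq=100 A_ack=0 B_seq=71 B_ack=100
After event 1: A_seq=100 A_ack=0 B_seq=111 B_ack=100
After event 2: A_seq=242 A_ack=0 B_seq=111 B_ack=242

242 0 111 242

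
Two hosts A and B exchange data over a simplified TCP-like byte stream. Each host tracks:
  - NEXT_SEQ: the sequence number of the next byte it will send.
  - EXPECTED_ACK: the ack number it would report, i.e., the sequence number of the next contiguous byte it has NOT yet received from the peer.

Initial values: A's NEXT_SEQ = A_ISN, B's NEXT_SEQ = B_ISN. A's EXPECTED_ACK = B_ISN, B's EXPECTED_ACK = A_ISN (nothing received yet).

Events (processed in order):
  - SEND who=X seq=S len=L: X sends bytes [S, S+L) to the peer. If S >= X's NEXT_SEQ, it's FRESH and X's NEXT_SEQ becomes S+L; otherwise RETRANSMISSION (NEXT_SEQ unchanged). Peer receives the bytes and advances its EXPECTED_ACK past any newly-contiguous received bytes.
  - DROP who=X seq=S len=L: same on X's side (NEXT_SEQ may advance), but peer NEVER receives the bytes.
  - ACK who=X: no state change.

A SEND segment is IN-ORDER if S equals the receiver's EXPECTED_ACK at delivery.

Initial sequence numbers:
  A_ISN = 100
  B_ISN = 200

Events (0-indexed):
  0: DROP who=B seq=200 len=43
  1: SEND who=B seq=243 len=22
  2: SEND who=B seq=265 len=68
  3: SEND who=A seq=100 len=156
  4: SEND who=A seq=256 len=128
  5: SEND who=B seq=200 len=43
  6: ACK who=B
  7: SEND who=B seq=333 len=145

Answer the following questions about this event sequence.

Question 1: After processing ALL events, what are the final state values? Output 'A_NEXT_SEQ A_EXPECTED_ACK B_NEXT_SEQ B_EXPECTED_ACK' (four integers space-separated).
Answer: 384 478 478 384

Derivation:
After event 0: A_seq=100 A_ack=200 B_seq=243 B_ack=100
After event 1: A_seq=100 A_ack=200 B_seq=265 B_ack=100
After event 2: A_seq=100 A_ack=200 B_seq=333 B_ack=100
After event 3: A_seq=256 A_ack=200 B_seq=333 B_ack=256
After event 4: A_seq=384 A_ack=200 B_seq=333 B_ack=384
After event 5: A_seq=384 A_ack=333 B_seq=333 B_ack=384
After event 6: A_seq=384 A_ack=333 B_seq=333 B_ack=384
After event 7: A_seq=384 A_ack=478 B_seq=478 B_ack=384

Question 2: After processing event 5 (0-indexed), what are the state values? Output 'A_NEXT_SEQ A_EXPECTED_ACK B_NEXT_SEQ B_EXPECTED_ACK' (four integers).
After event 0: A_seq=100 A_ack=200 B_seq=243 B_ack=100
After event 1: A_seq=100 A_ack=200 B_seq=265 B_ack=100
After event 2: A_seq=100 A_ack=200 B_seq=333 B_ack=100
After event 3: A_seq=256 A_ack=200 B_seq=333 B_ack=256
After event 4: A_seq=384 A_ack=200 B_seq=333 B_ack=384
After event 5: A_seq=384 A_ack=333 B_seq=333 B_ack=384

384 333 333 384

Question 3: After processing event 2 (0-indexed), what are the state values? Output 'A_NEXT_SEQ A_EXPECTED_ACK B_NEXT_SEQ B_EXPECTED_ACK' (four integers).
After event 0: A_seq=100 A_ack=200 B_seq=243 B_ack=100
After event 1: A_seq=100 A_ack=200 B_seq=265 B_ack=100
After event 2: A_seq=100 A_ack=200 B_seq=333 B_ack=100

100 200 333 100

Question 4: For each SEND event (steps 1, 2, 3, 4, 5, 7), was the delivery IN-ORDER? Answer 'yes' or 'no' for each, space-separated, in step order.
Answer: no no yes yes yes yes

Derivation:
Step 1: SEND seq=243 -> out-of-order
Step 2: SEND seq=265 -> out-of-order
Step 3: SEND seq=100 -> in-order
Step 4: SEND seq=256 -> in-order
Step 5: SEND seq=200 -> in-order
Step 7: SEND seq=333 -> in-order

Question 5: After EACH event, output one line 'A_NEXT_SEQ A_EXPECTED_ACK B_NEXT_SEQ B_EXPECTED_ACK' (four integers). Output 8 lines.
100 200 243 100
100 200 265 100
100 200 333 100
256 200 333 256
384 200 333 384
384 333 333 384
384 333 333 384
384 478 478 384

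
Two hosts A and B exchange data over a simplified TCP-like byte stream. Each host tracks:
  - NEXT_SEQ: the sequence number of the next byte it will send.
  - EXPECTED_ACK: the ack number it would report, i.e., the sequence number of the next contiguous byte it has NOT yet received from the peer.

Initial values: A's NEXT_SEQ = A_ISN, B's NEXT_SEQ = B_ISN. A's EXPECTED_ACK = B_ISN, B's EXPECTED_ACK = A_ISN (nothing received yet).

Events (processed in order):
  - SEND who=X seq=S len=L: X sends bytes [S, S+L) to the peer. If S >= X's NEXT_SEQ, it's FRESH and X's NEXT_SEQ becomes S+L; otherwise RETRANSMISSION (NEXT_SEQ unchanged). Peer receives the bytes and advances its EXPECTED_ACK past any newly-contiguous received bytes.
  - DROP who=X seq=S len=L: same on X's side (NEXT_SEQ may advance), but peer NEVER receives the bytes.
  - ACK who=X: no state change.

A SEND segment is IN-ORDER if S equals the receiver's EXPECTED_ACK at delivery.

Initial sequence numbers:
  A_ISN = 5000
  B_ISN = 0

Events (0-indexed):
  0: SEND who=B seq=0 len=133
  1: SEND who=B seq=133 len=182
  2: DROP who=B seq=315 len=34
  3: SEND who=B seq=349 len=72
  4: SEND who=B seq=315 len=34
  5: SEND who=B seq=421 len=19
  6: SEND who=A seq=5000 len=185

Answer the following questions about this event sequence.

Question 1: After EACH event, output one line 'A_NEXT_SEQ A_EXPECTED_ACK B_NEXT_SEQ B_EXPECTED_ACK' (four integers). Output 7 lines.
5000 133 133 5000
5000 315 315 5000
5000 315 349 5000
5000 315 421 5000
5000 421 421 5000
5000 440 440 5000
5185 440 440 5185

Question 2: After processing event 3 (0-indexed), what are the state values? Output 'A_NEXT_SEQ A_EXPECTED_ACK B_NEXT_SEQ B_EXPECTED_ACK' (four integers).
After event 0: A_seq=5000 A_ack=133 B_seq=133 B_ack=5000
After event 1: A_seq=5000 A_ack=315 B_seq=315 B_ack=5000
After event 2: A_seq=5000 A_ack=315 B_seq=349 B_ack=5000
After event 3: A_seq=5000 A_ack=315 B_seq=421 B_ack=5000

5000 315 421 5000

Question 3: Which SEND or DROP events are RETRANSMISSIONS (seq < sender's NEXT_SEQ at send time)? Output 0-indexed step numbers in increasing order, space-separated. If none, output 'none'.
Answer: 4

Derivation:
Step 0: SEND seq=0 -> fresh
Step 1: SEND seq=133 -> fresh
Step 2: DROP seq=315 -> fresh
Step 3: SEND seq=349 -> fresh
Step 4: SEND seq=315 -> retransmit
Step 5: SEND seq=421 -> fresh
Step 6: SEND seq=5000 -> fresh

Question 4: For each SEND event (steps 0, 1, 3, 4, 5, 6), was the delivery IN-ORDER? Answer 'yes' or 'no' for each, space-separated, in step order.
Answer: yes yes no yes yes yes

Derivation:
Step 0: SEND seq=0 -> in-order
Step 1: SEND seq=133 -> in-order
Step 3: SEND seq=349 -> out-of-order
Step 4: SEND seq=315 -> in-order
Step 5: SEND seq=421 -> in-order
Step 6: SEND seq=5000 -> in-order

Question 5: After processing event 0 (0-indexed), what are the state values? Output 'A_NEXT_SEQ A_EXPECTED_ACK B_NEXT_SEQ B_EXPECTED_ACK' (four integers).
After event 0: A_seq=5000 A_ack=133 B_seq=133 B_ack=5000

5000 133 133 5000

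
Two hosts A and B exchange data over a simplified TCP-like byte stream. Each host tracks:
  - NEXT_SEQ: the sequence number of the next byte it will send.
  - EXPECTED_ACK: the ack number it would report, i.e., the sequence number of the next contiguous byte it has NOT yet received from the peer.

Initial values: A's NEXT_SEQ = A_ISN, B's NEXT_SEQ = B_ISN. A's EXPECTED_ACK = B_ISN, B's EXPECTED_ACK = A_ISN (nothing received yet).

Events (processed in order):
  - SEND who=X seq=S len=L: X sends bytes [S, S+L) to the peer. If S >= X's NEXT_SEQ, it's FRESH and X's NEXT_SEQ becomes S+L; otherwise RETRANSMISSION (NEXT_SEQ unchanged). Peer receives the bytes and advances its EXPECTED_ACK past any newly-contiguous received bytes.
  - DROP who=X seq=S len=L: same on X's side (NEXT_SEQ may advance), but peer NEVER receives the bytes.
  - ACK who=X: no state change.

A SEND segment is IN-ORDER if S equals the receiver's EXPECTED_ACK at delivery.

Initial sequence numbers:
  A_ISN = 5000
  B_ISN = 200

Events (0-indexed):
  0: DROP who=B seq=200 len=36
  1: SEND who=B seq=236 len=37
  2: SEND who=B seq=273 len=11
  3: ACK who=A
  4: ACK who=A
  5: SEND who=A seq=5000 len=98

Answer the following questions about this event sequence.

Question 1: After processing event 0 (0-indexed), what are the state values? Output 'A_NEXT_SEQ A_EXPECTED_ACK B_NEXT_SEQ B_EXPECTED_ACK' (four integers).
After event 0: A_seq=5000 A_ack=200 B_seq=236 B_ack=5000

5000 200 236 5000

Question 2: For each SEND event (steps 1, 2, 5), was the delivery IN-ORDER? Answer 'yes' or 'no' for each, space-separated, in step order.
Step 1: SEND seq=236 -> out-of-order
Step 2: SEND seq=273 -> out-of-order
Step 5: SEND seq=5000 -> in-order

Answer: no no yes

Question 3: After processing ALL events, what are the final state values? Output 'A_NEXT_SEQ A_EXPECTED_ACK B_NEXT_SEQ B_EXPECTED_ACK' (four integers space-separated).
Answer: 5098 200 284 5098

Derivation:
After event 0: A_seq=5000 A_ack=200 B_seq=236 B_ack=5000
After event 1: A_seq=5000 A_ack=200 B_seq=273 B_ack=5000
After event 2: A_seq=5000 A_ack=200 B_seq=284 B_ack=5000
After event 3: A_seq=5000 A_ack=200 B_seq=284 B_ack=5000
After event 4: A_seq=5000 A_ack=200 B_seq=284 B_ack=5000
After event 5: A_seq=5098 A_ack=200 B_seq=284 B_ack=5098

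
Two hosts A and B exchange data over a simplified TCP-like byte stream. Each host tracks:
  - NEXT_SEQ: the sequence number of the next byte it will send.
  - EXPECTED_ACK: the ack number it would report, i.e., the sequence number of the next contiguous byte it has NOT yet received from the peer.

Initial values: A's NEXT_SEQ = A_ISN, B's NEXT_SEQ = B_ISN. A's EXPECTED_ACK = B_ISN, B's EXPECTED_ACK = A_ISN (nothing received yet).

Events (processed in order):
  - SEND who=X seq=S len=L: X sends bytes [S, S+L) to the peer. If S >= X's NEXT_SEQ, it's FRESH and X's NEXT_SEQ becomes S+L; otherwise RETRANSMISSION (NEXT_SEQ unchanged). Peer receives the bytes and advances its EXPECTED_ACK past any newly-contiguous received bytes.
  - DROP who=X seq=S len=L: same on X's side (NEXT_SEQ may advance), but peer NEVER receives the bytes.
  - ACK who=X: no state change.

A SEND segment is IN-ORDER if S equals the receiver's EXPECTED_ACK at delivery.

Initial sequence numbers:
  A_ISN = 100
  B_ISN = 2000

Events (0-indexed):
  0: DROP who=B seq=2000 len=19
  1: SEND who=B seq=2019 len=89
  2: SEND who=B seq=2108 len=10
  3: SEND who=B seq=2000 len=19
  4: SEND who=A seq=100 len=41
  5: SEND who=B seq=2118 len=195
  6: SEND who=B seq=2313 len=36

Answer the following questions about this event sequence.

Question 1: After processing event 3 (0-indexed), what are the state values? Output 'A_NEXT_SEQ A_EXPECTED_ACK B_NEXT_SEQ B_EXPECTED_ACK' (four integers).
After event 0: A_seq=100 A_ack=2000 B_seq=2019 B_ack=100
After event 1: A_seq=100 A_ack=2000 B_seq=2108 B_ack=100
After event 2: A_seq=100 A_ack=2000 B_seq=2118 B_ack=100
After event 3: A_seq=100 A_ack=2118 B_seq=2118 B_ack=100

100 2118 2118 100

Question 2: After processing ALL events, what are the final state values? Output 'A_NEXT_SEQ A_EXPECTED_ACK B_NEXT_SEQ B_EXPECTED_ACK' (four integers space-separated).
Answer: 141 2349 2349 141

Derivation:
After event 0: A_seq=100 A_ack=2000 B_seq=2019 B_ack=100
After event 1: A_seq=100 A_ack=2000 B_seq=2108 B_ack=100
After event 2: A_seq=100 A_ack=2000 B_seq=2118 B_ack=100
After event 3: A_seq=100 A_ack=2118 B_seq=2118 B_ack=100
After event 4: A_seq=141 A_ack=2118 B_seq=2118 B_ack=141
After event 5: A_seq=141 A_ack=2313 B_seq=2313 B_ack=141
After event 6: A_seq=141 A_ack=2349 B_seq=2349 B_ack=141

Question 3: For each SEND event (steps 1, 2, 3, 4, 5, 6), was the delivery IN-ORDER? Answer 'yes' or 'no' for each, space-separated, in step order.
Step 1: SEND seq=2019 -> out-of-order
Step 2: SEND seq=2108 -> out-of-order
Step 3: SEND seq=2000 -> in-order
Step 4: SEND seq=100 -> in-order
Step 5: SEND seq=2118 -> in-order
Step 6: SEND seq=2313 -> in-order

Answer: no no yes yes yes yes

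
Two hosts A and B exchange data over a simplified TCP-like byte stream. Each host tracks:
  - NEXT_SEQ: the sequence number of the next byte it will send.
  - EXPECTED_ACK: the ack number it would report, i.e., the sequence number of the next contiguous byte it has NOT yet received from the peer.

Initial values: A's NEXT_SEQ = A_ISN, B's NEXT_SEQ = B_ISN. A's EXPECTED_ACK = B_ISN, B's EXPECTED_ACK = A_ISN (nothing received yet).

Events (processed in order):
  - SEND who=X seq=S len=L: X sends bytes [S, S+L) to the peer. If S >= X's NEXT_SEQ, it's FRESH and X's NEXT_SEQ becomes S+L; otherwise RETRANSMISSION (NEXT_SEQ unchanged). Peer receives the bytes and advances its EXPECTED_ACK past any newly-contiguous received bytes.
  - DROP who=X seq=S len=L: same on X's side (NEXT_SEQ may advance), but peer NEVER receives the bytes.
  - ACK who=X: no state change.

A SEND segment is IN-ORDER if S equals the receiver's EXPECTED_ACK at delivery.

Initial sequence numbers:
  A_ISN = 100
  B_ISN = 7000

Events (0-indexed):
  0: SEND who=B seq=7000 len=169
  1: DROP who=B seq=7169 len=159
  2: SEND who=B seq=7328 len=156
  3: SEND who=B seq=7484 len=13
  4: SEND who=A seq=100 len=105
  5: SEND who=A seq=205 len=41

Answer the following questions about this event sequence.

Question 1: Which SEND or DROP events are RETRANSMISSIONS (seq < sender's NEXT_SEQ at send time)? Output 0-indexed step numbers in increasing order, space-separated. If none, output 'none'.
Answer: none

Derivation:
Step 0: SEND seq=7000 -> fresh
Step 1: DROP seq=7169 -> fresh
Step 2: SEND seq=7328 -> fresh
Step 3: SEND seq=7484 -> fresh
Step 4: SEND seq=100 -> fresh
Step 5: SEND seq=205 -> fresh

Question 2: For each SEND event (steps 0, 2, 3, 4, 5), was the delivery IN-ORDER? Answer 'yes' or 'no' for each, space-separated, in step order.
Step 0: SEND seq=7000 -> in-order
Step 2: SEND seq=7328 -> out-of-order
Step 3: SEND seq=7484 -> out-of-order
Step 4: SEND seq=100 -> in-order
Step 5: SEND seq=205 -> in-order

Answer: yes no no yes yes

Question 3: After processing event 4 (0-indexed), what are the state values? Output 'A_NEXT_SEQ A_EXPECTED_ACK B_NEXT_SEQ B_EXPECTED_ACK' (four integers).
After event 0: A_seq=100 A_ack=7169 B_seq=7169 B_ack=100
After event 1: A_seq=100 A_ack=7169 B_seq=7328 B_ack=100
After event 2: A_seq=100 A_ack=7169 B_seq=7484 B_ack=100
After event 3: A_seq=100 A_ack=7169 B_seq=7497 B_ack=100
After event 4: A_seq=205 A_ack=7169 B_seq=7497 B_ack=205

205 7169 7497 205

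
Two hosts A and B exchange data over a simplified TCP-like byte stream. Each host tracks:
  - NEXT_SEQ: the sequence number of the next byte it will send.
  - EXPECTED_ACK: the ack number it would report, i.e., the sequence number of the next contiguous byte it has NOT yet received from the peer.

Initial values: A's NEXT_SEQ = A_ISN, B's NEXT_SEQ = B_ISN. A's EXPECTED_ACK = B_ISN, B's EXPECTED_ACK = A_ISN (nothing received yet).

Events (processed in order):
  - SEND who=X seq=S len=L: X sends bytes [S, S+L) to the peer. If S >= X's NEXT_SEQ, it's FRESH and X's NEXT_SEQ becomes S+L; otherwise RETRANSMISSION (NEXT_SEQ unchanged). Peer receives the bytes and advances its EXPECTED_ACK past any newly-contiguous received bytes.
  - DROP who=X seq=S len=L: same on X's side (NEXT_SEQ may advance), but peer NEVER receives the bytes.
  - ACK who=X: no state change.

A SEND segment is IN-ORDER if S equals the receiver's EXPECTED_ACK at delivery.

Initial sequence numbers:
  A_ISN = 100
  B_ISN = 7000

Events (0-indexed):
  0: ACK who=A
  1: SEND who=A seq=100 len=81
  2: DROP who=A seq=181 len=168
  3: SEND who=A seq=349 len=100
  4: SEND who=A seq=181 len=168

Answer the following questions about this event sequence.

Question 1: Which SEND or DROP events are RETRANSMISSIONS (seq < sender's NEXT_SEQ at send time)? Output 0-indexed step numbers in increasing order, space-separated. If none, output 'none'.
Answer: 4

Derivation:
Step 1: SEND seq=100 -> fresh
Step 2: DROP seq=181 -> fresh
Step 3: SEND seq=349 -> fresh
Step 4: SEND seq=181 -> retransmit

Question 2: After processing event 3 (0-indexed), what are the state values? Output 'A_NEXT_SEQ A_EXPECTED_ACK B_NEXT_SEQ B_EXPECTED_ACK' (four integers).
After event 0: A_seq=100 A_ack=7000 B_seq=7000 B_ack=100
After event 1: A_seq=181 A_ack=7000 B_seq=7000 B_ack=181
After event 2: A_seq=349 A_ack=7000 B_seq=7000 B_ack=181
After event 3: A_seq=449 A_ack=7000 B_seq=7000 B_ack=181

449 7000 7000 181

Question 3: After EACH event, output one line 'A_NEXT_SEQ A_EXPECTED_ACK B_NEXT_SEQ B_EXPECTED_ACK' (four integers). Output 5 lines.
100 7000 7000 100
181 7000 7000 181
349 7000 7000 181
449 7000 7000 181
449 7000 7000 449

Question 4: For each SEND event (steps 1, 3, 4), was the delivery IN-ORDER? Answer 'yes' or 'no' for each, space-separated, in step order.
Step 1: SEND seq=100 -> in-order
Step 3: SEND seq=349 -> out-of-order
Step 4: SEND seq=181 -> in-order

Answer: yes no yes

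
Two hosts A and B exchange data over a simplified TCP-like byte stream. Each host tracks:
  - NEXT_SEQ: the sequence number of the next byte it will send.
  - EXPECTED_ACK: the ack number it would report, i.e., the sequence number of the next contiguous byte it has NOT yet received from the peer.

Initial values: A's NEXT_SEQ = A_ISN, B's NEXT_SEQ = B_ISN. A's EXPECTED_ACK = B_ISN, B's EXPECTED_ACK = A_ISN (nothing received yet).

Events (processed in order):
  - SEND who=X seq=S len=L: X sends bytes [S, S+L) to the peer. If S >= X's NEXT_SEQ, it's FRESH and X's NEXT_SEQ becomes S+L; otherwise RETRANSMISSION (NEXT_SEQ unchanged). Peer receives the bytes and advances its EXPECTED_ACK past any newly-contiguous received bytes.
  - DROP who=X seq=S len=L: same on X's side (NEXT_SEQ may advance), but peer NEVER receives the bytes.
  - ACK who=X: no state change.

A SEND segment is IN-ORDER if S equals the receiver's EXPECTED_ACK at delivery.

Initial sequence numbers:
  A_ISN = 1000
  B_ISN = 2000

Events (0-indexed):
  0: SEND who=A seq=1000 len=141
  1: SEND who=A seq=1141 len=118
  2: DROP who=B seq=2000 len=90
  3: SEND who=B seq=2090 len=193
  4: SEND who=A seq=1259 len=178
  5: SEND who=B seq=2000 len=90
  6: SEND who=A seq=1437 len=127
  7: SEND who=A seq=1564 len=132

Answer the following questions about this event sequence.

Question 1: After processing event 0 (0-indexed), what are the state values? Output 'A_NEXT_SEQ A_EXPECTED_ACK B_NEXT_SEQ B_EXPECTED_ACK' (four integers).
After event 0: A_seq=1141 A_ack=2000 B_seq=2000 B_ack=1141

1141 2000 2000 1141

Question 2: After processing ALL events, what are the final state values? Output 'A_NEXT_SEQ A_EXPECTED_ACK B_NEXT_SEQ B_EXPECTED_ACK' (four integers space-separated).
After event 0: A_seq=1141 A_ack=2000 B_seq=2000 B_ack=1141
After event 1: A_seq=1259 A_ack=2000 B_seq=2000 B_ack=1259
After event 2: A_seq=1259 A_ack=2000 B_seq=2090 B_ack=1259
After event 3: A_seq=1259 A_ack=2000 B_seq=2283 B_ack=1259
After event 4: A_seq=1437 A_ack=2000 B_seq=2283 B_ack=1437
After event 5: A_seq=1437 A_ack=2283 B_seq=2283 B_ack=1437
After event 6: A_seq=1564 A_ack=2283 B_seq=2283 B_ack=1564
After event 7: A_seq=1696 A_ack=2283 B_seq=2283 B_ack=1696

Answer: 1696 2283 2283 1696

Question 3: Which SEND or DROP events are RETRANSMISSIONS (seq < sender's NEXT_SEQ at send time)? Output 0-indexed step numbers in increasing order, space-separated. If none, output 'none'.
Answer: 5

Derivation:
Step 0: SEND seq=1000 -> fresh
Step 1: SEND seq=1141 -> fresh
Step 2: DROP seq=2000 -> fresh
Step 3: SEND seq=2090 -> fresh
Step 4: SEND seq=1259 -> fresh
Step 5: SEND seq=2000 -> retransmit
Step 6: SEND seq=1437 -> fresh
Step 7: SEND seq=1564 -> fresh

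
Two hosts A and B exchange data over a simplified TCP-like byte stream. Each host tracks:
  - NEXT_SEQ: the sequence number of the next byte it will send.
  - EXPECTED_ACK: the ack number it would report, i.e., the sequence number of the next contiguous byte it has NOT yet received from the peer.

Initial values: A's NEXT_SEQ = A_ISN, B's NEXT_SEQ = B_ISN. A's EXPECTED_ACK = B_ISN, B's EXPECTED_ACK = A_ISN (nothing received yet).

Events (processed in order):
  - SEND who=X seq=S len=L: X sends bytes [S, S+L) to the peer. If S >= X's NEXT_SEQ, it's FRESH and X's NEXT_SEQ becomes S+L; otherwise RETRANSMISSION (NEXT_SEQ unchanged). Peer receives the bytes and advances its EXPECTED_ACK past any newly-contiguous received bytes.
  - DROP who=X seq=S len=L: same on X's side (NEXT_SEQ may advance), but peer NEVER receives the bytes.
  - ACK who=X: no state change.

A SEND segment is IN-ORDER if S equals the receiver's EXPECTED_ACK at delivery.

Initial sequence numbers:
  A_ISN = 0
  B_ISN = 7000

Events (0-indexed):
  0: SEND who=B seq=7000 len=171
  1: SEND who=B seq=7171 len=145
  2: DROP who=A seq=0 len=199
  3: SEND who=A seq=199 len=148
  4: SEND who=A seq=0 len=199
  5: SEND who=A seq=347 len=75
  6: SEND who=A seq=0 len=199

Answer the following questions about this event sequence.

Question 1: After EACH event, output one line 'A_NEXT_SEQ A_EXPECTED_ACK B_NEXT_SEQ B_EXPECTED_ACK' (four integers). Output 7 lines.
0 7171 7171 0
0 7316 7316 0
199 7316 7316 0
347 7316 7316 0
347 7316 7316 347
422 7316 7316 422
422 7316 7316 422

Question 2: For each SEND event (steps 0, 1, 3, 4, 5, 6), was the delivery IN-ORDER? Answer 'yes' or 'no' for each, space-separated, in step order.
Step 0: SEND seq=7000 -> in-order
Step 1: SEND seq=7171 -> in-order
Step 3: SEND seq=199 -> out-of-order
Step 4: SEND seq=0 -> in-order
Step 5: SEND seq=347 -> in-order
Step 6: SEND seq=0 -> out-of-order

Answer: yes yes no yes yes no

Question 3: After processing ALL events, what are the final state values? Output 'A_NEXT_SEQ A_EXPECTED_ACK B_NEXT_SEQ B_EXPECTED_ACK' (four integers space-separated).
Answer: 422 7316 7316 422

Derivation:
After event 0: A_seq=0 A_ack=7171 B_seq=7171 B_ack=0
After event 1: A_seq=0 A_ack=7316 B_seq=7316 B_ack=0
After event 2: A_seq=199 A_ack=7316 B_seq=7316 B_ack=0
After event 3: A_seq=347 A_ack=7316 B_seq=7316 B_ack=0
After event 4: A_seq=347 A_ack=7316 B_seq=7316 B_ack=347
After event 5: A_seq=422 A_ack=7316 B_seq=7316 B_ack=422
After event 6: A_seq=422 A_ack=7316 B_seq=7316 B_ack=422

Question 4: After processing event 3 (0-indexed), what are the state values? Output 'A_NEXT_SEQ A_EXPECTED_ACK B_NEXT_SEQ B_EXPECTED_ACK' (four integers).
After event 0: A_seq=0 A_ack=7171 B_seq=7171 B_ack=0
After event 1: A_seq=0 A_ack=7316 B_seq=7316 B_ack=0
After event 2: A_seq=199 A_ack=7316 B_seq=7316 B_ack=0
After event 3: A_seq=347 A_ack=7316 B_seq=7316 B_ack=0

347 7316 7316 0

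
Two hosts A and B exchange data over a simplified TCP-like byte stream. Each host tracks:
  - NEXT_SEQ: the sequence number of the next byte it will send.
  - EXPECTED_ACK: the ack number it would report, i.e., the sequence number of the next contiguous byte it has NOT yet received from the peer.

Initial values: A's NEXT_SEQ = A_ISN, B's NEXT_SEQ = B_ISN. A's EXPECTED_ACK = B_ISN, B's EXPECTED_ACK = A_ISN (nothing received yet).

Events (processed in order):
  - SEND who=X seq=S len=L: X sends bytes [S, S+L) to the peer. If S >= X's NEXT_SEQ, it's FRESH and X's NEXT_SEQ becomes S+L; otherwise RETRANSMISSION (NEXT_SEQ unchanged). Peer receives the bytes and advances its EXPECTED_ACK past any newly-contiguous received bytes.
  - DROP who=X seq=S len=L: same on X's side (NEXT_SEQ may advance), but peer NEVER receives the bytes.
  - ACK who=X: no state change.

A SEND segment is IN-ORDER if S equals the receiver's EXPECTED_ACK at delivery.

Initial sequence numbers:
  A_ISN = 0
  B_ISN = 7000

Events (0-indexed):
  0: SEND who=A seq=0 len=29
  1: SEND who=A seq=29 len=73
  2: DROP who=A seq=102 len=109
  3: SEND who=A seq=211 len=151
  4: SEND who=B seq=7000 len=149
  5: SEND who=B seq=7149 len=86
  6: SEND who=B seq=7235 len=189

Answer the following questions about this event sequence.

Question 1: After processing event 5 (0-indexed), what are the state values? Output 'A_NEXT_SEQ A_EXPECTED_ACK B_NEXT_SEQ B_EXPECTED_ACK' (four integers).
After event 0: A_seq=29 A_ack=7000 B_seq=7000 B_ack=29
After event 1: A_seq=102 A_ack=7000 B_seq=7000 B_ack=102
After event 2: A_seq=211 A_ack=7000 B_seq=7000 B_ack=102
After event 3: A_seq=362 A_ack=7000 B_seq=7000 B_ack=102
After event 4: A_seq=362 A_ack=7149 B_seq=7149 B_ack=102
After event 5: A_seq=362 A_ack=7235 B_seq=7235 B_ack=102

362 7235 7235 102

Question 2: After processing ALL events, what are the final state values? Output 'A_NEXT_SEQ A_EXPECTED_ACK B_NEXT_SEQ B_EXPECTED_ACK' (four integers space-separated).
After event 0: A_seq=29 A_ack=7000 B_seq=7000 B_ack=29
After event 1: A_seq=102 A_ack=7000 B_seq=7000 B_ack=102
After event 2: A_seq=211 A_ack=7000 B_seq=7000 B_ack=102
After event 3: A_seq=362 A_ack=7000 B_seq=7000 B_ack=102
After event 4: A_seq=362 A_ack=7149 B_seq=7149 B_ack=102
After event 5: A_seq=362 A_ack=7235 B_seq=7235 B_ack=102
After event 6: A_seq=362 A_ack=7424 B_seq=7424 B_ack=102

Answer: 362 7424 7424 102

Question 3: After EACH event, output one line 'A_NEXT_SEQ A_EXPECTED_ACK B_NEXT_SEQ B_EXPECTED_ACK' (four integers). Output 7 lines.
29 7000 7000 29
102 7000 7000 102
211 7000 7000 102
362 7000 7000 102
362 7149 7149 102
362 7235 7235 102
362 7424 7424 102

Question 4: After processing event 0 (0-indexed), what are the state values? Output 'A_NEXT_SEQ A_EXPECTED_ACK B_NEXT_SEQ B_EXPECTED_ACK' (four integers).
After event 0: A_seq=29 A_ack=7000 B_seq=7000 B_ack=29

29 7000 7000 29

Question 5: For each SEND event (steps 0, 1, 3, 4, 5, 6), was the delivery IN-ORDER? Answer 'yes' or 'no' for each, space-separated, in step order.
Step 0: SEND seq=0 -> in-order
Step 1: SEND seq=29 -> in-order
Step 3: SEND seq=211 -> out-of-order
Step 4: SEND seq=7000 -> in-order
Step 5: SEND seq=7149 -> in-order
Step 6: SEND seq=7235 -> in-order

Answer: yes yes no yes yes yes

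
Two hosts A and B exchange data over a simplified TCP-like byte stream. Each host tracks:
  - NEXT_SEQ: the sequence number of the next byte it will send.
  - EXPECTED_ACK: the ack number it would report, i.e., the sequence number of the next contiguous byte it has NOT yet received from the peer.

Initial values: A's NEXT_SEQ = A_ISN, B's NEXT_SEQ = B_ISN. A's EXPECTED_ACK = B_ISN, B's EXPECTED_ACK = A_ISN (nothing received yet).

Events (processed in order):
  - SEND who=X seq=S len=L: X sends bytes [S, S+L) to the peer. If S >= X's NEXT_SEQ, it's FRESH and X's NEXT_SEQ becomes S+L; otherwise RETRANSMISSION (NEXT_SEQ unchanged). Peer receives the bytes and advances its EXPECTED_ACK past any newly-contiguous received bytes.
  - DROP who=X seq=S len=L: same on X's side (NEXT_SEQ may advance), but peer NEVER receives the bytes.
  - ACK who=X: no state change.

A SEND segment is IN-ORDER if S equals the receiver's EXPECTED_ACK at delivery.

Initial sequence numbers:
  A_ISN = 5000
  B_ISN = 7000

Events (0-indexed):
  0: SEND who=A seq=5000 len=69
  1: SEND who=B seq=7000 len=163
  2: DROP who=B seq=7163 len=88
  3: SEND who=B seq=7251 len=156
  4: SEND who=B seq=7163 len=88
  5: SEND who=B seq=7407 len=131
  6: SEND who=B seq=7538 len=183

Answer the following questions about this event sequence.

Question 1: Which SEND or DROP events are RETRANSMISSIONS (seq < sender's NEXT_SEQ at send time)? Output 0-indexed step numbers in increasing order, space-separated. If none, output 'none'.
Answer: 4

Derivation:
Step 0: SEND seq=5000 -> fresh
Step 1: SEND seq=7000 -> fresh
Step 2: DROP seq=7163 -> fresh
Step 3: SEND seq=7251 -> fresh
Step 4: SEND seq=7163 -> retransmit
Step 5: SEND seq=7407 -> fresh
Step 6: SEND seq=7538 -> fresh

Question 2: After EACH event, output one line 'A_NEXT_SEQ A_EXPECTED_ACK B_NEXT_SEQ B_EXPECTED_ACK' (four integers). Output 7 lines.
5069 7000 7000 5069
5069 7163 7163 5069
5069 7163 7251 5069
5069 7163 7407 5069
5069 7407 7407 5069
5069 7538 7538 5069
5069 7721 7721 5069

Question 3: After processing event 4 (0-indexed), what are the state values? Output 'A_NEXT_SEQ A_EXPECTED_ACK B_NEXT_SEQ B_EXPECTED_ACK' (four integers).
After event 0: A_seq=5069 A_ack=7000 B_seq=7000 B_ack=5069
After event 1: A_seq=5069 A_ack=7163 B_seq=7163 B_ack=5069
After event 2: A_seq=5069 A_ack=7163 B_seq=7251 B_ack=5069
After event 3: A_seq=5069 A_ack=7163 B_seq=7407 B_ack=5069
After event 4: A_seq=5069 A_ack=7407 B_seq=7407 B_ack=5069

5069 7407 7407 5069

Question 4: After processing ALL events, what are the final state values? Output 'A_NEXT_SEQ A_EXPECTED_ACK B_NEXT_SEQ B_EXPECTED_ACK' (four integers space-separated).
After event 0: A_seq=5069 A_ack=7000 B_seq=7000 B_ack=5069
After event 1: A_seq=5069 A_ack=7163 B_seq=7163 B_ack=5069
After event 2: A_seq=5069 A_ack=7163 B_seq=7251 B_ack=5069
After event 3: A_seq=5069 A_ack=7163 B_seq=7407 B_ack=5069
After event 4: A_seq=5069 A_ack=7407 B_seq=7407 B_ack=5069
After event 5: A_seq=5069 A_ack=7538 B_seq=7538 B_ack=5069
After event 6: A_seq=5069 A_ack=7721 B_seq=7721 B_ack=5069

Answer: 5069 7721 7721 5069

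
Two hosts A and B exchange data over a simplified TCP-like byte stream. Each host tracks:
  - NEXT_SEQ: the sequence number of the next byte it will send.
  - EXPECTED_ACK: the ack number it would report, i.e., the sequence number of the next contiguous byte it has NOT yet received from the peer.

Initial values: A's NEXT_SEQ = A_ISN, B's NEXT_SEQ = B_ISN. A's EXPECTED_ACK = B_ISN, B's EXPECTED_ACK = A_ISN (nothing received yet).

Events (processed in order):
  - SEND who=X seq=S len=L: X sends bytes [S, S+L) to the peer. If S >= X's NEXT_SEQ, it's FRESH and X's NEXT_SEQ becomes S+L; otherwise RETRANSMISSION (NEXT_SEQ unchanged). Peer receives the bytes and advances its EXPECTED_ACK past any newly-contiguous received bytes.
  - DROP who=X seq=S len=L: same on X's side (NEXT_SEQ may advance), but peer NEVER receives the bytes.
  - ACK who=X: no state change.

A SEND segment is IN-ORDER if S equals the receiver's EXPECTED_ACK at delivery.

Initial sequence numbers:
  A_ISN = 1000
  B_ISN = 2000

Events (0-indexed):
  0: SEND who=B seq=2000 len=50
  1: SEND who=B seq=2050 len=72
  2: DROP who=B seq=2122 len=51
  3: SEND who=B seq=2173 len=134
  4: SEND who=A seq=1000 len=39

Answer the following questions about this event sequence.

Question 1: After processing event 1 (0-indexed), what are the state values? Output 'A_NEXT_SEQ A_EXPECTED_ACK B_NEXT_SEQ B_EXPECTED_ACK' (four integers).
After event 0: A_seq=1000 A_ack=2050 B_seq=2050 B_ack=1000
After event 1: A_seq=1000 A_ack=2122 B_seq=2122 B_ack=1000

1000 2122 2122 1000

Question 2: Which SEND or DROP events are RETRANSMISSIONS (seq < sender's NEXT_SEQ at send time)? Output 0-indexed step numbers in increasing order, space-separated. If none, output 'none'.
Answer: none

Derivation:
Step 0: SEND seq=2000 -> fresh
Step 1: SEND seq=2050 -> fresh
Step 2: DROP seq=2122 -> fresh
Step 3: SEND seq=2173 -> fresh
Step 4: SEND seq=1000 -> fresh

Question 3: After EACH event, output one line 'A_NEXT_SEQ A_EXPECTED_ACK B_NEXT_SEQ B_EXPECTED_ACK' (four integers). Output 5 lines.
1000 2050 2050 1000
1000 2122 2122 1000
1000 2122 2173 1000
1000 2122 2307 1000
1039 2122 2307 1039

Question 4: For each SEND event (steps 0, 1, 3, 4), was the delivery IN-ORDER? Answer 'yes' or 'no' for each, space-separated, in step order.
Step 0: SEND seq=2000 -> in-order
Step 1: SEND seq=2050 -> in-order
Step 3: SEND seq=2173 -> out-of-order
Step 4: SEND seq=1000 -> in-order

Answer: yes yes no yes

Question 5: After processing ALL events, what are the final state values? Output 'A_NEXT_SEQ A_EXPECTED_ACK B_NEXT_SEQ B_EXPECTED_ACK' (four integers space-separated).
After event 0: A_seq=1000 A_ack=2050 B_seq=2050 B_ack=1000
After event 1: A_seq=1000 A_ack=2122 B_seq=2122 B_ack=1000
After event 2: A_seq=1000 A_ack=2122 B_seq=2173 B_ack=1000
After event 3: A_seq=1000 A_ack=2122 B_seq=2307 B_ack=1000
After event 4: A_seq=1039 A_ack=2122 B_seq=2307 B_ack=1039

Answer: 1039 2122 2307 1039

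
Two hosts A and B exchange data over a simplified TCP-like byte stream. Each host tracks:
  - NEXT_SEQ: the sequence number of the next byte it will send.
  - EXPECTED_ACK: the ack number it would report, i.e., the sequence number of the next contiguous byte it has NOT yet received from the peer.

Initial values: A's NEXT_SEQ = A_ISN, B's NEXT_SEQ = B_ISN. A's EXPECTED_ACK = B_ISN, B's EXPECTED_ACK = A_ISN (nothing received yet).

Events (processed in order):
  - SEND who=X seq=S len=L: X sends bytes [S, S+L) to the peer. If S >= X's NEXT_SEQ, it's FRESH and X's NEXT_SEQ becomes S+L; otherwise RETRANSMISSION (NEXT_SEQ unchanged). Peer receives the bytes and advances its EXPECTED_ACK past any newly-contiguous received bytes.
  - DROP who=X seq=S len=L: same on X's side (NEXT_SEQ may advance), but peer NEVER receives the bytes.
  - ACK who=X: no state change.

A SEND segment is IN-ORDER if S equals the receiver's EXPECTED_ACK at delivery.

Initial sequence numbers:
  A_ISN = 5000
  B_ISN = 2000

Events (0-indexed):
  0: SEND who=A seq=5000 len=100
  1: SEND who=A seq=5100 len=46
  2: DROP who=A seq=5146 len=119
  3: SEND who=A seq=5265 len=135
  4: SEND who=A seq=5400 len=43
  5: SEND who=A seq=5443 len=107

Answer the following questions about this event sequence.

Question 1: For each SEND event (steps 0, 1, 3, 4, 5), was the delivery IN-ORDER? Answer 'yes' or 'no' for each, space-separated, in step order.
Answer: yes yes no no no

Derivation:
Step 0: SEND seq=5000 -> in-order
Step 1: SEND seq=5100 -> in-order
Step 3: SEND seq=5265 -> out-of-order
Step 4: SEND seq=5400 -> out-of-order
Step 5: SEND seq=5443 -> out-of-order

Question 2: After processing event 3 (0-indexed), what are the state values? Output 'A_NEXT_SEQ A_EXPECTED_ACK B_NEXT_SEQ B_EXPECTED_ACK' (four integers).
After event 0: A_seq=5100 A_ack=2000 B_seq=2000 B_ack=5100
After event 1: A_seq=5146 A_ack=2000 B_seq=2000 B_ack=5146
After event 2: A_seq=5265 A_ack=2000 B_seq=2000 B_ack=5146
After event 3: A_seq=5400 A_ack=2000 B_seq=2000 B_ack=5146

5400 2000 2000 5146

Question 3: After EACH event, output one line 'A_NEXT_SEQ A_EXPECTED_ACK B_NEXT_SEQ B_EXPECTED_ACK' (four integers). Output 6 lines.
5100 2000 2000 5100
5146 2000 2000 5146
5265 2000 2000 5146
5400 2000 2000 5146
5443 2000 2000 5146
5550 2000 2000 5146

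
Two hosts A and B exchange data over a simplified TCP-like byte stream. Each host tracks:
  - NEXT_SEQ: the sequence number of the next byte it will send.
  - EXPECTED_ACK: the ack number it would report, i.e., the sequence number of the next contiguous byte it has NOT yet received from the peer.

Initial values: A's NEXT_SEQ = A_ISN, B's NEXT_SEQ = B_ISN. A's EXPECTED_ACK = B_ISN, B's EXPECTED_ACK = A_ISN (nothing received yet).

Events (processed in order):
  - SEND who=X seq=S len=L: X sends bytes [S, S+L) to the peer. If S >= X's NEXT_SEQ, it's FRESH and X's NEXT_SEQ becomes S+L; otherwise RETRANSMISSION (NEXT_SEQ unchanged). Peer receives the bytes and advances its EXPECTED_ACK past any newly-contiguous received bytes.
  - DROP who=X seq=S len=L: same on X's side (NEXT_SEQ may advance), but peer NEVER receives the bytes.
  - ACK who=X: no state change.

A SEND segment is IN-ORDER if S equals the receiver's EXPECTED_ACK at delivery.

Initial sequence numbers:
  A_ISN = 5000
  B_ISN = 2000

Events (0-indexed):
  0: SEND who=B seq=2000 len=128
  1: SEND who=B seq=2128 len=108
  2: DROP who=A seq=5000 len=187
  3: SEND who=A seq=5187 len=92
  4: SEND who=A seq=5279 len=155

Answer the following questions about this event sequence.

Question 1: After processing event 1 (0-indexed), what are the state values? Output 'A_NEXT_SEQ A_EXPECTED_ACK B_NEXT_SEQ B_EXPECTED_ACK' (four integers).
After event 0: A_seq=5000 A_ack=2128 B_seq=2128 B_ack=5000
After event 1: A_seq=5000 A_ack=2236 B_seq=2236 B_ack=5000

5000 2236 2236 5000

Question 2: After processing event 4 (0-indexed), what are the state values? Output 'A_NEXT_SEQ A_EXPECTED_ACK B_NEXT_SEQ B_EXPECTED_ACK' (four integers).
After event 0: A_seq=5000 A_ack=2128 B_seq=2128 B_ack=5000
After event 1: A_seq=5000 A_ack=2236 B_seq=2236 B_ack=5000
After event 2: A_seq=5187 A_ack=2236 B_seq=2236 B_ack=5000
After event 3: A_seq=5279 A_ack=2236 B_seq=2236 B_ack=5000
After event 4: A_seq=5434 A_ack=2236 B_seq=2236 B_ack=5000

5434 2236 2236 5000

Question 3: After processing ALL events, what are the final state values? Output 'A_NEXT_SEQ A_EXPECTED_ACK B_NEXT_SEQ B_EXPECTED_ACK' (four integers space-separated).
After event 0: A_seq=5000 A_ack=2128 B_seq=2128 B_ack=5000
After event 1: A_seq=5000 A_ack=2236 B_seq=2236 B_ack=5000
After event 2: A_seq=5187 A_ack=2236 B_seq=2236 B_ack=5000
After event 3: A_seq=5279 A_ack=2236 B_seq=2236 B_ack=5000
After event 4: A_seq=5434 A_ack=2236 B_seq=2236 B_ack=5000

Answer: 5434 2236 2236 5000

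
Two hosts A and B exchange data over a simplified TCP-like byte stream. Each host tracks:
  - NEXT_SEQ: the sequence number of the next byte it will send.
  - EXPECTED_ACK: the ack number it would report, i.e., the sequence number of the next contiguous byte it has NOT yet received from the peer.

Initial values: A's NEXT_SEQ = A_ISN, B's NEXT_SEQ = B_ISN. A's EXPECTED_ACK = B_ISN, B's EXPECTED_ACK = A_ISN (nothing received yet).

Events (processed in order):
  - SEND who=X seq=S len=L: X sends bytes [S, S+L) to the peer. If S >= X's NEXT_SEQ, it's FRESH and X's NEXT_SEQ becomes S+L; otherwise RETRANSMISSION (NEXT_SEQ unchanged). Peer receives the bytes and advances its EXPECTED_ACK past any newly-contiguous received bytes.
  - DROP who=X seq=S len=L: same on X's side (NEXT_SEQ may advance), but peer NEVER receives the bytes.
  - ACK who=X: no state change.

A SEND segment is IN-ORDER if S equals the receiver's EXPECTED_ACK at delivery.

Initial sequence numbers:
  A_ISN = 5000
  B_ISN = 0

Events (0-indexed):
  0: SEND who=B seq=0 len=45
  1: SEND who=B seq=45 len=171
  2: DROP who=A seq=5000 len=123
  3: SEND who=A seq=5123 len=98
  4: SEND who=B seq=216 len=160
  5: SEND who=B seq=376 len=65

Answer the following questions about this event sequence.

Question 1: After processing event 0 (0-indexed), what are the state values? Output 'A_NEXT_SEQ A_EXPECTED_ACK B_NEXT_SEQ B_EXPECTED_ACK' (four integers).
After event 0: A_seq=5000 A_ack=45 B_seq=45 B_ack=5000

5000 45 45 5000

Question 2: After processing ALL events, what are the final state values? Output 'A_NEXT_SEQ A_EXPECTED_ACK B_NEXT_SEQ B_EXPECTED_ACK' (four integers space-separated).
After event 0: A_seq=5000 A_ack=45 B_seq=45 B_ack=5000
After event 1: A_seq=5000 A_ack=216 B_seq=216 B_ack=5000
After event 2: A_seq=5123 A_ack=216 B_seq=216 B_ack=5000
After event 3: A_seq=5221 A_ack=216 B_seq=216 B_ack=5000
After event 4: A_seq=5221 A_ack=376 B_seq=376 B_ack=5000
After event 5: A_seq=5221 A_ack=441 B_seq=441 B_ack=5000

Answer: 5221 441 441 5000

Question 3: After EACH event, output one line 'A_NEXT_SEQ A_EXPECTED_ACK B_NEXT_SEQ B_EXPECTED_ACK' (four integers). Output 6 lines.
5000 45 45 5000
5000 216 216 5000
5123 216 216 5000
5221 216 216 5000
5221 376 376 5000
5221 441 441 5000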